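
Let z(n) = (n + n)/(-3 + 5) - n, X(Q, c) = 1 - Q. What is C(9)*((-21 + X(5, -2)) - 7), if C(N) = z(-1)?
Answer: 0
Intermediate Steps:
z(n) = 0 (z(n) = (2*n)/2 - n = (2*n)*(½) - n = n - n = 0)
C(N) = 0
C(9)*((-21 + X(5, -2)) - 7) = 0*((-21 + (1 - 1*5)) - 7) = 0*((-21 + (1 - 5)) - 7) = 0*((-21 - 4) - 7) = 0*(-25 - 7) = 0*(-32) = 0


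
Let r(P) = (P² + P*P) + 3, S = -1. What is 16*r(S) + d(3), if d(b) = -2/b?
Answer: 238/3 ≈ 79.333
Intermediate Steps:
r(P) = 3 + 2*P² (r(P) = (P² + P²) + 3 = 2*P² + 3 = 3 + 2*P²)
16*r(S) + d(3) = 16*(3 + 2*(-1)²) - 2/3 = 16*(3 + 2*1) - 2*⅓ = 16*(3 + 2) - ⅔ = 16*5 - ⅔ = 80 - ⅔ = 238/3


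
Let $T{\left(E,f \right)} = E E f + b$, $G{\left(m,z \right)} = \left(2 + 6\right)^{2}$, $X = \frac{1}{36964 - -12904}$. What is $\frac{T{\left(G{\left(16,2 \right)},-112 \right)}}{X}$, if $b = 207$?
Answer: $-22866722060$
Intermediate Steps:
$X = \frac{1}{49868}$ ($X = \frac{1}{36964 + \left(-7566 + 20470\right)} = \frac{1}{36964 + 12904} = \frac{1}{49868} \approx 2.0053 \cdot 10^{-5}$)
$G{\left(m,z \right)} = 64$ ($G{\left(m,z \right)} = 8^{2} = 64$)
$T{\left(E,f \right)} = 207 + f E^{2}$ ($T{\left(E,f \right)} = E E f + 207 = E^{2} f + 207 = f E^{2} + 207 = 207 + f E^{2}$)
$\frac{T{\left(G{\left(16,2 \right)},-112 \right)}}{X} = \left(207 - 112 \cdot 64^{2}\right) \frac{1}{\frac{1}{49868}} = \left(207 - 458752\right) 49868 = \left(-458545\right) 49868 = -22866722060$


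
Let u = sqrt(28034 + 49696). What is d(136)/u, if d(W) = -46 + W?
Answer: 3*sqrt(77730)/2591 ≈ 0.32281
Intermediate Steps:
u = sqrt(77730) ≈ 278.80
d(136)/u = (-46 + 136)/(sqrt(77730)) = 90*(sqrt(77730)/77730) = 3*sqrt(77730)/2591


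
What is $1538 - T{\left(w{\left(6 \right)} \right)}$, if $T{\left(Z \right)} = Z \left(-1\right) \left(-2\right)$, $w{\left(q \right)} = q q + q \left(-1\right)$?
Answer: $1478$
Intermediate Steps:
$w{\left(q \right)} = q^{2} - q$
$T{\left(Z \right)} = 2 Z$ ($T{\left(Z \right)} = - Z \left(-2\right) = 2 Z$)
$1538 - T{\left(w{\left(6 \right)} \right)} = 1538 - 2 \cdot 6 \left(-1 + 6\right) = 1538 - 2 \cdot 6 \cdot 5 = 1538 - 2 \cdot 30 = 1538 - 60 = 1478$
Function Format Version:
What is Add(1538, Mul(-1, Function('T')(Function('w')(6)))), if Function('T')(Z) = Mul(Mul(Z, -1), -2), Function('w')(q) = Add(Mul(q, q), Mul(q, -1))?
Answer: 1478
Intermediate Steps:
Function('w')(q) = Add(Pow(q, 2), Mul(-1, q))
Function('T')(Z) = Mul(2, Z) (Function('T')(Z) = Mul(Mul(-1, Z), -2) = Mul(2, Z))
Add(1538, Mul(-1, Function('T')(Function('w')(6)))) = Add(1538, Mul(-1, Mul(2, Mul(6, Add(-1, 6))))) = Add(1538, Mul(-1, Mul(2, Mul(6, 5)))) = Add(1538, Mul(-1, Mul(2, 30))) = Add(1538, Mul(-1, 60)) = Add(1538, -60) = 1478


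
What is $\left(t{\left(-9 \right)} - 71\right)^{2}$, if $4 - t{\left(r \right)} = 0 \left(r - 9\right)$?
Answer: $4489$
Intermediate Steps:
$t{\left(r \right)} = 4$ ($t{\left(r \right)} = 4 - 0 \left(r - 9\right) = 4 - 0 \left(-9 + r\right) = 4 - 0 = 4 + 0 = 4$)
$\left(t{\left(-9 \right)} - 71\right)^{2} = \left(4 - 71\right)^{2} = \left(-67\right)^{2} = 4489$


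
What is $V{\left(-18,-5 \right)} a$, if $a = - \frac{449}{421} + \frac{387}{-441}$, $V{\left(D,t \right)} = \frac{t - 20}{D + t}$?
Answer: $- \frac{1002600}{474467} \approx -2.1131$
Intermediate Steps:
$V{\left(D,t \right)} = \frac{-20 + t}{D + t}$
$a = - \frac{40104}{20629}$ ($a = \left(-449\right) \frac{1}{421} + 387 \left(- \frac{1}{441}\right) = - \frac{449}{421} - \frac{43}{49} = - \frac{40104}{20629} \approx -1.9441$)
$V{\left(-18,-5 \right)} a = \frac{-20 - 5}{-18 - 5} \left(- \frac{40104}{20629}\right) = \frac{1}{-23} \left(-25\right) \left(- \frac{40104}{20629}\right) = \left(- \frac{1}{23}\right) \left(-25\right) \left(- \frac{40104}{20629}\right) = \frac{25}{23} \left(- \frac{40104}{20629}\right) = - \frac{1002600}{474467}$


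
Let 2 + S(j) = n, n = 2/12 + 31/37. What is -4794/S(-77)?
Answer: 62604/13 ≈ 4815.7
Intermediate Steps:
n = 223/222 (n = 2*(1/12) + 31*(1/37) = 1/6 + 31/37 = 223/222 ≈ 1.0045)
S(j) = -221/222 (S(j) = -2 + 223/222 = -221/222)
-4794/S(-77) = -4794/(-221/222) = -4794*(-222/221) = 62604/13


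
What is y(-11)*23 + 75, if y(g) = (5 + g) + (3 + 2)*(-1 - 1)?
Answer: -293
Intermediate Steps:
y(g) = -5 + g (y(g) = (5 + g) + 5*(-2) = (5 + g) - 10 = -5 + g)
y(-11)*23 + 75 = (-5 - 11)*23 + 75 = -16*23 + 75 = -368 + 75 = -293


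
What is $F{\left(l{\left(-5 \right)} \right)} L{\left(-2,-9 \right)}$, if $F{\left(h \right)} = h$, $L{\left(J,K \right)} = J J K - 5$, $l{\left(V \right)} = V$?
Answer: $205$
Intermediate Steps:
$L{\left(J,K \right)} = -5 + K J^{2}$ ($L{\left(J,K \right)} = J^{2} K - 5 = K J^{2} - 5 = -5 + K J^{2}$)
$F{\left(l{\left(-5 \right)} \right)} L{\left(-2,-9 \right)} = - 5 \left(-5 - 9 \left(-2\right)^{2}\right) = - 5 \left(-5 - 36\right) = \left(-5\right) \left(-41\right) = 205$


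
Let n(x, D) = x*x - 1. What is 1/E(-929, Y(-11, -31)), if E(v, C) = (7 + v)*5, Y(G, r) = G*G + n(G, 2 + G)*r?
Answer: -1/4610 ≈ -0.00021692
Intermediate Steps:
n(x, D) = -1 + x² (n(x, D) = x² - 1 = -1 + x²)
Y(G, r) = G² + r*(-1 + G²) (Y(G, r) = G*G + (-1 + G²)*r = G² + r*(-1 + G²))
E(v, C) = 35 + 5*v
1/E(-929, Y(-11, -31)) = 1/(35 + 5*(-929)) = 1/(35 - 4645) = 1/(-4610) = -1/4610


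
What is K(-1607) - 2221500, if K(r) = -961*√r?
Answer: -2221500 - 961*I*√1607 ≈ -2.2215e+6 - 38524.0*I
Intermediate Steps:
K(-1607) - 2221500 = -961*I*√1607 - 2221500 = -2221500 - 961*I*√1607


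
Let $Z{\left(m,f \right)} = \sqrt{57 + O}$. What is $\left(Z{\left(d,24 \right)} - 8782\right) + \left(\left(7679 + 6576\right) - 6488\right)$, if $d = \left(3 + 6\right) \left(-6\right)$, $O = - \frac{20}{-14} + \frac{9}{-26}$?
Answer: $-1015 + \frac{31 \sqrt{2002}}{182} \approx -1007.4$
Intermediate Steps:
$O = \frac{197}{182}$ ($O = \left(-20\right) \left(- \frac{1}{14}\right) + 9 \left(- \frac{1}{26}\right) = \frac{10}{7} - \frac{9}{26} = \frac{197}{182} \approx 1.0824$)
$d = -54$ ($d = 9 \left(-6\right) = -54$)
$Z{\left(m,f \right)} = \frac{31 \sqrt{2002}}{182}$ ($Z{\left(m,f \right)} = \sqrt{57 + \frac{197}{182}} = \sqrt{\frac{10571}{182}} = \frac{31 \sqrt{2002}}{182}$)
$\left(Z{\left(d,24 \right)} - 8782\right) + \left(\left(7679 + 6576\right) - 6488\right) = \left(\frac{31 \sqrt{2002}}{182} - 8782\right) + \left(\left(7679 + 6576\right) - 6488\right) = \left(-8782 + \frac{31 \sqrt{2002}}{182}\right) + \left(14255 - 6488\right) = \left(-8782 + \frac{31 \sqrt{2002}}{182}\right) + 7767 = -1015 + \frac{31 \sqrt{2002}}{182}$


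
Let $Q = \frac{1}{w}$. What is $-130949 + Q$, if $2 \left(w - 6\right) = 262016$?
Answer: $- \frac{17156152285}{131014} \approx -1.3095 \cdot 10^{5}$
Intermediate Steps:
$w = 131014$ ($w = 6 + \frac{1}{2} \cdot 262016 = 6 + 131008 = 131014$)
$Q = \frac{1}{131014} \approx 7.6328 \cdot 10^{-6}$
$-130949 + Q = -130949 + \frac{1}{131014} = - \frac{17156152285}{131014}$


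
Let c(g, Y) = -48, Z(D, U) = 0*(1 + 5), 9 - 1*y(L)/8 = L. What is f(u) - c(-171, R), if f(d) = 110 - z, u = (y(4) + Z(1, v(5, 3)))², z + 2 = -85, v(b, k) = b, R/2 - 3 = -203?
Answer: 245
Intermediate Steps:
R = -400 (R = 6 + 2*(-203) = 6 - 406 = -400)
z = -87 (z = -2 - 85 = -87)
y(L) = 72 - 8*L
Z(D, U) = 0 (Z(D, U) = 0*6 = 0)
u = 1600 (u = ((72 - 8*4) + 0)² = ((72 - 32) + 0)² = (40 + 0)² = 40² = 1600)
f(d) = 197 (f(d) = 110 - 1*(-87) = 110 + 87 = 197)
f(u) - c(-171, R) = 197 - 1*(-48) = 197 + 48 = 245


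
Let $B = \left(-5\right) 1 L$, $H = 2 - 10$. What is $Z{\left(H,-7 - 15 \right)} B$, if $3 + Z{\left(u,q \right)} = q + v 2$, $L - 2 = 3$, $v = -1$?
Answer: $675$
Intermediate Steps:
$L = 5$ ($L = 2 + 3 = 5$)
$H = -8$ ($H = 2 - 10 = -8$)
$Z{\left(u,q \right)} = -5 + q$ ($Z{\left(u,q \right)} = -3 + \left(q - 2\right) = -3 + \left(-2 + q\right) = -5 + q$)
$B = -25$ ($B = \left(-5\right) 1 \cdot 5 = \left(-5\right) 5 = -25$)
$Z{\left(H,-7 - 15 \right)} B = \left(-5 - 22\right) \left(-25\right) = \left(-27\right) \left(-25\right) = 675$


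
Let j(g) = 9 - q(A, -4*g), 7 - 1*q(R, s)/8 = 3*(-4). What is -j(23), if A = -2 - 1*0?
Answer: 143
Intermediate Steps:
A = -2 (A = -2 + 0 = -2)
q(R, s) = 152 (q(R, s) = 56 - 24*(-4) = 56 - 8*(-12) = 56 + 96 = 152)
j(g) = -143 (j(g) = 9 - 1*152 = 9 - 152 = -143)
-j(23) = -1*(-143) = 143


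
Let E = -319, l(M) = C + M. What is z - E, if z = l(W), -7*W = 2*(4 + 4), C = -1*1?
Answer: 2210/7 ≈ 315.71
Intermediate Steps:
C = -1
W = -16/7 (W = -2*(4 + 4)/7 = -2*8/7 = -⅐*16 = -16/7 ≈ -2.2857)
l(M) = -1 + M
z = -23/7 (z = -1 - 16/7 = -23/7 ≈ -3.2857)
z - E = -23/7 - 1*(-319) = -23/7 + 319 = 2210/7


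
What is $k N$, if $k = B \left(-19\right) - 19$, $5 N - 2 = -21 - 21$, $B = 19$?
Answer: $3040$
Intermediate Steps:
$N = -8$ ($N = \frac{2}{5} + \frac{-21 - 21}{5} = \frac{2}{5} + \frac{1}{5} \left(-42\right) = \frac{2}{5} - \frac{42}{5} = -8$)
$k = -380$ ($k = 19 \left(-19\right) - 19 = -361 - 19 = -380$)
$k N = \left(-380\right) \left(-8\right) = 3040$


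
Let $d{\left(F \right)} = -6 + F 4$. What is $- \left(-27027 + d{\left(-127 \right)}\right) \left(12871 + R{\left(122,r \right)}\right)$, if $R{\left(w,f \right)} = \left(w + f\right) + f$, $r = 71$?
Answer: $361751035$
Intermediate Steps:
$R{\left(w,f \right)} = w + 2 f$ ($R{\left(w,f \right)} = \left(f + w\right) + f = w + 2 f$)
$d{\left(F \right)} = -6 + 4 F$
$- \left(-27027 + d{\left(-127 \right)}\right) \left(12871 + R{\left(122,r \right)}\right) = - \left(-27027 + \left(-6 + 4 \left(-127\right)\right)\right) \left(12871 + \left(122 + 2 \cdot 71\right)\right) = - \left(-27027 - 514\right) \left(12871 + \left(122 + 142\right)\right) = - \left(-27027 - 514\right) \left(12871 + 264\right) = - \left(-27541\right) 13135 = \left(-1\right) \left(-361751035\right) = 361751035$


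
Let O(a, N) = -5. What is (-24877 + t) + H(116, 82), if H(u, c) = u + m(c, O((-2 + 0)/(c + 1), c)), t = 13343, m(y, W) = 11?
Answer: -11407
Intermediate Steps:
H(u, c) = 11 + u (H(u, c) = u + 11 = 11 + u)
(-24877 + t) + H(116, 82) = (-24877 + 13343) + (11 + 116) = -11534 + 127 = -11407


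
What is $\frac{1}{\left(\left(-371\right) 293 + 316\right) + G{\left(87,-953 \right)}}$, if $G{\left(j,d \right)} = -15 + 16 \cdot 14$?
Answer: $- \frac{1}{108178} \approx -9.244 \cdot 10^{-6}$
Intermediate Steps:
$G{\left(j,d \right)} = 209$ ($G{\left(j,d \right)} = -15 + 224 = 209$)
$\frac{1}{\left(\left(-371\right) 293 + 316\right) + G{\left(87,-953 \right)}} = \frac{1}{\left(\left(-371\right) 293 + 316\right) + 209} = \frac{1}{\left(-108703 + 316\right) + 209} = \frac{1}{-108387 + 209} = \frac{1}{-108178} = - \frac{1}{108178}$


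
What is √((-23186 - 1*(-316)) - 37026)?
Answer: 2*I*√14974 ≈ 244.74*I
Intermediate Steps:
√((-23186 - 1*(-316)) - 37026) = √((-23186 + 316) - 37026) = √(-22870 - 37026) = √(-59896) = 2*I*√14974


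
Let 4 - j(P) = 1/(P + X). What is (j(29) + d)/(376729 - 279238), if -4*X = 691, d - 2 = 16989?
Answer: 9772129/56057325 ≈ 0.17432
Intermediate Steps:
d = 16991 (d = 2 + 16989 = 16991)
X = -691/4 (X = -1/4*691 = -691/4 ≈ -172.75)
j(P) = 4 - 1/(-691/4 + P) (j(P) = 4 - 1/(P - 691/4) = 4 - 1/(-691/4 + P))
(j(29) + d)/(376729 - 279238) = (16*(-173 + 29)/(-691 + 4*29) + 16991)/(376729 - 279238) = (16*(-144)/(-691 + 116) + 16991)/97491 = (16*(-144)/(-575) + 16991)*(1/97491) = (16*(-1/575)*(-144) + 16991)*(1/97491) = (2304/575 + 16991)*(1/97491) = (9772129/575)*(1/97491) = 9772129/56057325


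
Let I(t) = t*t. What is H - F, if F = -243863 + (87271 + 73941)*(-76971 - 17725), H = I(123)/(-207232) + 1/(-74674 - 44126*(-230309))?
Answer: 5410035612259248346156027/354375905558400 ≈ 1.5266e+10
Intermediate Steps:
I(t) = t²
H = -25871260579973/354375905558400 (H = 123²/(-207232) + 1/(-74674 - 44126*(-230309)) = 15129*(-1/207232) - 1/230309/(-118800) = -15129/207232 - 1/118800*(-1/230309) = -15129/207232 + 1/27360709200 = -25871260579973/354375905558400 ≈ -0.073005)
F = -15266375415 (F = -243863 + 161212*(-94696) = -243863 - 15266131552 = -15266375415)
H - F = -25871260579973/354375905558400 - 1*(-15266375415) = -25871260579973/354375905558400 + 15266375415 = 5410035612259248346156027/354375905558400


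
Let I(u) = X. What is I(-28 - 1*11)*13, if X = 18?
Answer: 234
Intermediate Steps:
I(u) = 18
I(-28 - 1*11)*13 = 18*13 = 234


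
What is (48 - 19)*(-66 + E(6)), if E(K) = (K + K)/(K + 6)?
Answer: -1885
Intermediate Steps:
E(K) = 2*K/(6 + K) (E(K) = (2*K)/(6 + K) = 2*K/(6 + K))
(48 - 19)*(-66 + E(6)) = (48 - 19)*(-66 + 2*6/(6 + 6)) = 29*(-66 + 2*6/12) = 29*(-66 + 2*6*(1/12)) = 29*(-66 + 1) = 29*(-65) = -1885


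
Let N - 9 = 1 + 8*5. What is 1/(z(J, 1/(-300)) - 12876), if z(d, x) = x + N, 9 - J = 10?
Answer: -300/3847801 ≈ -7.7967e-5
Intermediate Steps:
J = -1 (J = 9 - 1*10 = 9 - 10 = -1)
N = 50 (N = 9 + (1 + 8*5) = 9 + (1 + 40) = 9 + 41 = 50)
z(d, x) = 50 + x (z(d, x) = x + 50 = 50 + x)
1/(z(J, 1/(-300)) - 12876) = 1/((50 + 1/(-300)) - 12876) = 1/((50 - 1/300) - 12876) = 1/(14999/300 - 12876) = 1/(-3847801/300) = -300/3847801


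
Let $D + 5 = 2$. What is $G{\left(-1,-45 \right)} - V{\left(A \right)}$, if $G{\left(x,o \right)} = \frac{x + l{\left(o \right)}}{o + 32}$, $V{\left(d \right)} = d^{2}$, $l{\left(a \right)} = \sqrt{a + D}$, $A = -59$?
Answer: $- \frac{45252}{13} - \frac{4 i \sqrt{3}}{13} \approx -3480.9 - 0.53294 i$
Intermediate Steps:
$D = -3$ ($D = -5 + 2 = -3$)
$l{\left(a \right)} = \sqrt{-3 + a}$ ($l{\left(a \right)} = \sqrt{a - 3} = \sqrt{-3 + a}$)
$G{\left(x,o \right)} = \frac{x + \sqrt{-3 + o}}{32 + o}$ ($G{\left(x,o \right)} = \frac{x + \sqrt{-3 + o}}{o + 32} = \frac{x + \sqrt{-3 + o}}{32 + o}$)
$G{\left(-1,-45 \right)} - V{\left(A \right)} = \frac{-1 + \sqrt{-3 - 45}}{32 - 45} - \left(-59\right)^{2} = \frac{-1 + \sqrt{-48}}{-13} - 3481 = - \frac{-1 + 4 i \sqrt{3}}{13} - 3481 = \left(\frac{1}{13} - \frac{4 i \sqrt{3}}{13}\right) - 3481 = - \frac{45252}{13} - \frac{4 i \sqrt{3}}{13}$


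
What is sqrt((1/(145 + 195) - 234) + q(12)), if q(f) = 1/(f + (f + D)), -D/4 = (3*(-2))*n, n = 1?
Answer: I*sqrt(243428865)/1020 ≈ 15.296*I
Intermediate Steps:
D = 24 (D = -4*3*(-2) = -(-24) = -4*(-6) = 24)
q(f) = 1/(24 + 2*f) (q(f) = 1/(f + (f + 24)) = 1/(f + (24 + f)) = 1/(24 + 2*f))
sqrt((1/(145 + 195) - 234) + q(12)) = sqrt((1/(145 + 195) - 234) + 1/(2*(12 + 12))) = sqrt((1/340 - 234) + (1/2)/24) = sqrt((1/340 - 234) + (1/2)*(1/24)) = sqrt(-79559/340 + 1/48) = sqrt(-954623/4080) = I*sqrt(243428865)/1020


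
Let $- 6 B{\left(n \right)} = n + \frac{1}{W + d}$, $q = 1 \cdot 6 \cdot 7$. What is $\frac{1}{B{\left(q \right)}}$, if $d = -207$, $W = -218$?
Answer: $- \frac{2550}{17849} \approx -0.14287$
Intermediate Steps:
$q = 42$ ($q = 6 \cdot 7 = 42$)
$B{\left(n \right)} = \frac{1}{2550} - \frac{n}{6}$ ($B{\left(n \right)} = - \frac{n + \frac{1}{-218 - 207}}{6} = - \frac{n + \frac{1}{-425}}{6} = - \frac{n - \frac{1}{425}}{6} = - \frac{- \frac{1}{425} + n}{6} = \frac{1}{2550} - \frac{n}{6}$)
$\frac{1}{B{\left(q \right)}} = \frac{1}{\frac{1}{2550} - 7} = \frac{1}{- \frac{17849}{2550}} = - \frac{2550}{17849}$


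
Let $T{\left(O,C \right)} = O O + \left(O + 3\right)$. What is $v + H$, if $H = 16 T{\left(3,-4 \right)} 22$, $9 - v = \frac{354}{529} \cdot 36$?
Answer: $\frac{2785137}{529} \approx 5264.9$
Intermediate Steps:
$T{\left(O,C \right)} = 3 + O + O^{2}$ ($T{\left(O,C \right)} = O^{2} + \left(3 + O\right) = 3 + O + O^{2}$)
$v = - \frac{7983}{529}$ ($v = 9 - \frac{354}{529} \cdot 36 = 9 - \frac{12744}{529} = - \frac{7983}{529} \approx -15.091$)
$H = 5280$ ($H = 16 \left(3 + 3 + 3^{2}\right) 22 = 16 \left(3 + 3 + 9\right) 22 = 16 \cdot 15 \cdot 22 = 240 \cdot 22 = 5280$)
$v + H = - \frac{7983}{529} + 5280 = \frac{2785137}{529}$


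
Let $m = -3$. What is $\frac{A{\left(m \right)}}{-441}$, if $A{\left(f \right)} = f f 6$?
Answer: $- \frac{6}{49} \approx -0.12245$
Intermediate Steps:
$A{\left(f \right)} = 6 f^{2}$ ($A{\left(f \right)} = f^{2} \cdot 6 = 6 f^{2}$)
$\frac{A{\left(m \right)}}{-441} = \frac{6 \left(-3\right)^{2}}{-441} = 6 \cdot 9 \left(- \frac{1}{441}\right) = 54 \left(- \frac{1}{441}\right) = - \frac{6}{49}$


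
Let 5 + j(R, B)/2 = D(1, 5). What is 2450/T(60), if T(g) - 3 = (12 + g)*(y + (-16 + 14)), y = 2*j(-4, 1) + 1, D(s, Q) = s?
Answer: -2450/1221 ≈ -2.0066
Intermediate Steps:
j(R, B) = -8 (j(R, B) = -10 + 2*1 = -10 + 2 = -8)
y = -15 (y = 2*(-8) + 1 = -16 + 1 = -15)
T(g) = -201 - 17*g (T(g) = 3 + (12 + g)*(-15 + (-16 + 14)) = 3 + (12 + g)*(-15 - 2) = 3 + (12 + g)*(-17) = 3 + (-204 - 17*g) = -201 - 17*g)
2450/T(60) = 2450/(-201 - 17*60) = 2450/(-201 - 1020) = 2450/(-1221) = 2450*(-1/1221) = -2450/1221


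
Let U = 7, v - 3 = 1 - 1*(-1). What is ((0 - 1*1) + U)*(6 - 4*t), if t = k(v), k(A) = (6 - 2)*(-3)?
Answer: 324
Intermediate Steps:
v = 5 (v = 3 + (1 - 1*(-1)) = 3 + (1 + 1) = 3 + 2 = 5)
k(A) = -12 (k(A) = 4*(-3) = -12)
t = -12
((0 - 1*1) + U)*(6 - 4*t) = ((0 - 1*1) + 7)*(6 - 4*(-12)) = ((0 - 1) + 7)*(6 + 48) = (-1 + 7)*54 = 6*54 = 324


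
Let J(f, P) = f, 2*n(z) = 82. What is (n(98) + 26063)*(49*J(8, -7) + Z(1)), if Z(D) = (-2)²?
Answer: 10337184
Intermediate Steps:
n(z) = 41 (n(z) = (½)*82 = 41)
Z(D) = 4
(n(98) + 26063)*(49*J(8, -7) + Z(1)) = (41 + 26063)*(49*8 + 4) = 26104*(392 + 4) = 26104*396 = 10337184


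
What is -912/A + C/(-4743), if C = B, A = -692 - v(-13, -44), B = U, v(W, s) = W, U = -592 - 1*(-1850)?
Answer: 204202/189441 ≈ 1.0779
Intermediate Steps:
U = 1258 (U = -592 + 1850 = 1258)
B = 1258
A = -679 (A = -692 - 1*(-13) = -692 + 13 = -679)
C = 1258
-912/A + C/(-4743) = -912/(-679) + 1258/(-4743) = -912*(-1/679) + 1258*(-1/4743) = 912/679 - 74/279 = 204202/189441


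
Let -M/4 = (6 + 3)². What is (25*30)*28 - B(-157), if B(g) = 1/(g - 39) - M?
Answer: 4052497/196 ≈ 20676.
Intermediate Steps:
M = -324 (M = -4*(6 + 3)² = -4*9² = -4*81 = -324)
B(g) = 324 + 1/(-39 + g) (B(g) = 1/(g - 39) - 1*(-324) = 1/(-39 + g) + 324 = 324 + 1/(-39 + g))
(25*30)*28 - B(-157) = (25*30)*28 - (-12635 + 324*(-157))/(-39 - 157) = 750*28 - (-12635 - 50868)/(-196) = 21000 - (-1)*(-63503)/196 = 21000 - 1*63503/196 = 21000 - 63503/196 = 4052497/196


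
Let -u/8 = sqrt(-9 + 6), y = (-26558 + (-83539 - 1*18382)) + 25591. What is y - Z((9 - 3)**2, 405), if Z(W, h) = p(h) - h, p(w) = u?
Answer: -102483 + 8*I*sqrt(3) ≈ -1.0248e+5 + 13.856*I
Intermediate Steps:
y = -102888 (y = (-26558 + (-83539 - 18382)) + 25591 = (-26558 - 101921) + 25591 = -128479 + 25591 = -102888)
u = -8*I*sqrt(3) (u = -8*sqrt(-9 + 6) = -8*I*sqrt(3) ≈ -13.856*I)
p(w) = -8*I*sqrt(3)
Z(W, h) = -h - 8*I*sqrt(3) (Z(W, h) = -8*I*sqrt(3) - h = -h - 8*I*sqrt(3))
y - Z((9 - 3)**2, 405) = -102888 - (-1*405 - 8*I*sqrt(3)) = -102888 - (-405 - 8*I*sqrt(3)) = -102888 + (405 + 8*I*sqrt(3)) = -102483 + 8*I*sqrt(3)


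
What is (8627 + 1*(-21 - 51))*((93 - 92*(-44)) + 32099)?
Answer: 310033200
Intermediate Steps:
(8627 + 1*(-21 - 51))*((93 - 92*(-44)) + 32099) = (8627 + 1*(-72))*((93 + 4048) + 32099) = (8627 - 72)*(4141 + 32099) = 8555*36240 = 310033200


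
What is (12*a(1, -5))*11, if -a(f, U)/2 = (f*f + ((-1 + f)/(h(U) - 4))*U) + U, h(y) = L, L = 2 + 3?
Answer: 1056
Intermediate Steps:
L = 5
h(y) = 5
a(f, U) = -2*U - 2*f**2 - 2*U*(-1 + f) (a(f, U) = -2*((f*f + ((-1 + f)/(5 - 4))*U) + U) = -2*((f**2 + ((-1 + f)/1)*U) + U) = -2*((f**2 + ((-1 + f)*1)*U) + U) = -2*((f**2 + (-1 + f)*U) + U) = -2*((f**2 + U*(-1 + f)) + U) = -2*(U + f**2 + U*(-1 + f)) = -2*U - 2*f**2 - 2*U*(-1 + f))
(12*a(1, -5))*11 = (12*(2*1*(-1*(-5) - 1*1)))*11 = (12*(2*1*(5 - 1)))*11 = (12*(2*1*4))*11 = (12*8)*11 = 96*11 = 1056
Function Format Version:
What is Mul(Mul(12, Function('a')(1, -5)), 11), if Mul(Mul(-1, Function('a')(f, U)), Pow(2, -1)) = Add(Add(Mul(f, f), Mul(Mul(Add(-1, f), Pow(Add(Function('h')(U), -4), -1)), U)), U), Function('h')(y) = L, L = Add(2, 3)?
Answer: 1056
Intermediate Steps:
L = 5
Function('h')(y) = 5
Function('a')(f, U) = Add(Mul(-2, U), Mul(-2, Pow(f, 2)), Mul(-2, U, Add(-1, f))) (Function('a')(f, U) = Mul(-2, Add(Add(Mul(f, f), Mul(Mul(Add(-1, f), Pow(Add(5, -4), -1)), U)), U)) = Mul(-2, Add(Add(Pow(f, 2), Mul(Mul(Add(-1, f), Pow(1, -1)), U)), U)) = Mul(-2, Add(Add(Pow(f, 2), Mul(Mul(Add(-1, f), 1), U)), U)) = Mul(-2, Add(Add(Pow(f, 2), Mul(Add(-1, f), U)), U)) = Mul(-2, Add(Add(Pow(f, 2), Mul(U, Add(-1, f))), U)) = Mul(-2, Add(U, Pow(f, 2), Mul(U, Add(-1, f)))) = Add(Mul(-2, U), Mul(-2, Pow(f, 2)), Mul(-2, U, Add(-1, f))))
Mul(Mul(12, Function('a')(1, -5)), 11) = Mul(Mul(12, Mul(2, 1, Add(Mul(-1, -5), Mul(-1, 1)))), 11) = Mul(Mul(12, Mul(2, 1, Add(5, -1))), 11) = Mul(Mul(12, Mul(2, 1, 4)), 11) = Mul(Mul(12, 8), 11) = Mul(96, 11) = 1056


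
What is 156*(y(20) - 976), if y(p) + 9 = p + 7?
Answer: -149448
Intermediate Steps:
y(p) = -2 + p (y(p) = -9 + (p + 7) = -9 + (7 + p) = -2 + p)
156*(y(20) - 976) = 156*((-2 + 20) - 976) = 156*(18 - 976) = 156*(-958) = -149448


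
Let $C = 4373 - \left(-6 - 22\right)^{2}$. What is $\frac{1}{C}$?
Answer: $\frac{1}{3589} \approx 0.00027863$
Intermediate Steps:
$C = 3589$ ($C = 4373 - \left(-28\right)^{2} = 4373 - 784 = 3589$)
$\frac{1}{C} = \frac{1}{3589}$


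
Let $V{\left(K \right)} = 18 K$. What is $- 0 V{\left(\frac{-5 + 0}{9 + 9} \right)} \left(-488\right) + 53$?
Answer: $53$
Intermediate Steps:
$- 0 V{\left(\frac{-5 + 0}{9 + 9} \right)} \left(-488\right) + 53 = - 0 \cdot 18 \frac{-5 + 0}{9 + 9} \left(-488\right) + 53 = - 0 \cdot 18 \left(- \frac{5}{18}\right) \left(-488\right) + 53 = - 0 \left(-5\right) \left(-488\right) + 53 = \left(-1\right) 0 \left(-488\right) + 53 = 0 \left(-488\right) + 53 = 0 + 53 = 53$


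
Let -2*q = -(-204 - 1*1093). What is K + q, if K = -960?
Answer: -3217/2 ≈ -1608.5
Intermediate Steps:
q = -1297/2 (q = -(-1)*(-204 - 1*1093)/2 = -(-1)*(-204 - 1093)/2 = -(-1)*(-1297)/2 = -½*1297 = -1297/2 ≈ -648.50)
K + q = -960 - 1297/2 = -3217/2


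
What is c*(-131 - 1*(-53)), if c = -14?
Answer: 1092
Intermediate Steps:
c*(-131 - 1*(-53)) = -14*(-131 - 1*(-53)) = -14*(-131 + 53) = -14*(-78) = 1092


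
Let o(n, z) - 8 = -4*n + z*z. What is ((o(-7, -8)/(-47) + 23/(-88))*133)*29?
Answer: -38111017/4136 ≈ -9214.5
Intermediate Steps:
o(n, z) = 8 + z² - 4*n (o(n, z) = 8 + (-4*n + z*z) = 8 + (-4*n + z²) = 8 + (z² - 4*n) = 8 + z² - 4*n)
((o(-7, -8)/(-47) + 23/(-88))*133)*29 = (((8 + (-8)² - 4*(-7))/(-47) + 23/(-88))*133)*29 = (((8 + 64 + 28)*(-1/47) + 23*(-1/88))*133)*29 = ((100*(-1/47) - 23/88)*133)*29 = ((-100/47 - 23/88)*133)*29 = -9881/4136*133*29 = -1314173/4136*29 = -38111017/4136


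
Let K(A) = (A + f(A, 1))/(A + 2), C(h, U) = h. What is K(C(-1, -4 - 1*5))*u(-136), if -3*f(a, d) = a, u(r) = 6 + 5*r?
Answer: 1348/3 ≈ 449.33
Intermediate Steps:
f(a, d) = -a/3
K(A) = 2*A/(3*(2 + A)) (K(A) = (A - A/3)/(A + 2) = (2*A/3)/(2 + A) = 2*A/(3*(2 + A)))
K(C(-1, -4 - 1*5))*u(-136) = ((⅔)*(-1)/(2 - 1))*(6 + 5*(-136)) = ((⅔)*(-1)/1)*(6 - 680) = ((⅔)*(-1)*1)*(-674) = -⅔*(-674) = 1348/3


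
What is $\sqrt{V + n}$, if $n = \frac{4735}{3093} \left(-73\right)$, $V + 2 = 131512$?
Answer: $\frac{5 \sqrt{50281635963}}{3093} \approx 362.49$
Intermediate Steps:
$V = 131510$ ($V = -2 + 131512 = 131510$)
$n = - \frac{345655}{3093}$ ($n = 4735 \cdot \frac{1}{3093} \left(-73\right) = \frac{4735}{3093} \left(-73\right) = - \frac{345655}{3093} \approx -111.75$)
$\sqrt{V + n} = \sqrt{131510 - \frac{345655}{3093}} = \sqrt{\frac{406414775}{3093}} = \frac{5 \sqrt{50281635963}}{3093}$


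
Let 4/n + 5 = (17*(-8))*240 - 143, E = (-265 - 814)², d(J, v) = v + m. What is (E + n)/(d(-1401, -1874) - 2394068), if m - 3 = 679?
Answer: -795273623/1636162185 ≈ -0.48606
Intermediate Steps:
m = 682 (m = 3 + 679 = 682)
d(J, v) = 682 + v (d(J, v) = v + 682 = 682 + v)
E = 1164241 (E = (-1079)² = 1164241)
n = -1/8197 (n = 4/(-5 + ((17*(-8))*240 - 143)) = 4/(-5 + (-136*240 - 143)) = 4/(-5 + (-32640 - 143)) = 4/(-5 - 32783) = 4/(-32788) = 4*(-1/32788) = -1/8197 ≈ -0.00012200)
(E + n)/(d(-1401, -1874) - 2394068) = (1164241 - 1/8197)/((682 - 1874) - 2394068) = 9543283476/(8197*(-1192 - 2394068)) = (9543283476/8197)/(-2395260) = (9543283476/8197)*(-1/2395260) = -795273623/1636162185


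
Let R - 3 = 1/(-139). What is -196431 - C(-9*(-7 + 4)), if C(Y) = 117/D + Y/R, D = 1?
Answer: -81767721/416 ≈ -1.9656e+5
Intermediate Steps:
R = 416/139 (R = 3 + 1/(-139) = 3 - 1/139 = 416/139 ≈ 2.9928)
C(Y) = 117 + 139*Y/416 (C(Y) = 117/1 + Y/(416/139) = 117*1 + Y*(139/416) = 117 + 139*Y/416)
-196431 - C(-9*(-7 + 4)) = -196431 - (117 + 139*(-9*(-7 + 4))/416) = -196431 - (117 + 139*(-9*(-3))/416) = -196431 - (117 + (139/416)*27) = -196431 - (117 + 3753/416) = -196431 - 1*52425/416 = -196431 - 52425/416 = -81767721/416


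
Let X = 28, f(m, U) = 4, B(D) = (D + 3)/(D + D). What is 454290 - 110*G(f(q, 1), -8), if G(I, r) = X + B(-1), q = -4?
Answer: 451320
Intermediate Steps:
B(D) = (3 + D)/(2*D) (B(D) = (3 + D)/((2*D)) = (3 + D)*(1/(2*D)) = (3 + D)/(2*D))
G(I, r) = 27 (G(I, r) = 28 + (½)*(3 - 1)/(-1) = 28 + (½)*(-1)*2 = 28 - 1 = 27)
454290 - 110*G(f(q, 1), -8) = 454290 - 110*27 = 454290 - 2970 = 451320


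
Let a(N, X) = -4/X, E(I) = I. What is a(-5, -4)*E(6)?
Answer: 6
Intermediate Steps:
a(-5, -4)*E(6) = -4/(-4)*6 = -4*(-¼)*6 = 1*6 = 6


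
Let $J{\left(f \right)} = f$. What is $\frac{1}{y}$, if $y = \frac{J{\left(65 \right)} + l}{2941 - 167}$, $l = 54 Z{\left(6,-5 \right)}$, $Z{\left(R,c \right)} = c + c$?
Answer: $- \frac{146}{25} \approx -5.84$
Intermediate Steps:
$Z{\left(R,c \right)} = 2 c$
$l = -540$ ($l = 54 \cdot 2 \left(-5\right) = 54 \left(-10\right) = -540$)
$y = - \frac{25}{146}$ ($y = \frac{65 - 540}{2941 - 167} = - \frac{475}{2774} = \left(-475\right) \frac{1}{2774} = - \frac{25}{146} \approx -0.17123$)
$\frac{1}{y} = \frac{1}{- \frac{25}{146}} = - \frac{146}{25}$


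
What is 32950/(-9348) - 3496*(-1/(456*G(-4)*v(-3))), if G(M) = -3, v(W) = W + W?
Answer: -65179/21033 ≈ -3.0989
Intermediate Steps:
v(W) = 2*W
32950/(-9348) - 3496*(-1/(456*G(-4)*v(-3))) = 32950/(-9348) - 3496/(((((2*(-3))*(-3))*(-3))*(-19))*(-2*4)) = 32950*(-1/9348) - 3496/(((-6*(-3)*(-3))*(-19))*(-8)) = -16475/4674 - 3496/(((18*(-3))*(-19))*(-8)) = -16475/4674 - 3496/(-54*(-19)*(-8)) = -16475/4674 - 3496/(1026*(-8)) = -16475/4674 - 3496/(-8208) = -16475/4674 - 3496*(-1/8208) = -16475/4674 + 23/54 = -65179/21033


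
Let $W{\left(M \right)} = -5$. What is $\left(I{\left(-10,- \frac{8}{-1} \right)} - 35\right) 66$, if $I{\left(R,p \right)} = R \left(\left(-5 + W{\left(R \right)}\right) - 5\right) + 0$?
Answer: $7590$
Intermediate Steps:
$I{\left(R,p \right)} = - 15 R$ ($I{\left(R,p \right)} = R \left(\left(-5 - 5\right) - 5\right) + 0 = R \left(-10 - 5\right) + 0 = R \left(-15\right) + 0 = - 15 R + 0 = - 15 R$)
$\left(I{\left(-10,- \frac{8}{-1} \right)} - 35\right) 66 = \left(\left(-15\right) \left(-10\right) - 35\right) 66 = \left(150 - 35\right) 66 = 115 \cdot 66 = 7590$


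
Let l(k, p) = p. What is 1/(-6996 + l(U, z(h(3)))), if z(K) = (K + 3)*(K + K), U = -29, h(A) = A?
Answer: -1/6960 ≈ -0.00014368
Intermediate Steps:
z(K) = 2*K*(3 + K) (z(K) = (3 + K)*(2*K) = 2*K*(3 + K))
1/(-6996 + l(U, z(h(3)))) = 1/(-6996 + 2*3*(3 + 3)) = 1/(-6996 + 2*3*6) = 1/(-6996 + 36) = 1/(-6960) = -1/6960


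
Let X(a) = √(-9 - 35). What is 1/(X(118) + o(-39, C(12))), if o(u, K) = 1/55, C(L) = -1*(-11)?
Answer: 55/133101 - 6050*I*√11/133101 ≈ 0.00041322 - 0.15075*I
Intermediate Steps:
C(L) = 11
o(u, K) = 1/55
X(a) = 2*I*√11 (X(a) = √(-44) = 2*I*√11)
1/(X(118) + o(-39, C(12))) = 1/(2*I*√11 + 1/55) = 1/(1/55 + 2*I*√11)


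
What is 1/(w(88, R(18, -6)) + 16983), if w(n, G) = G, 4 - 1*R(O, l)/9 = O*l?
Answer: 1/17991 ≈ 5.5583e-5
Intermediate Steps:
R(O, l) = 36 - 9*O*l
1/(w(88, R(18, -6)) + 16983) = 1/((36 - 9*18*(-6)) + 16983) = 1/((36 + 972) + 16983) = 1/(1008 + 16983) = 1/17991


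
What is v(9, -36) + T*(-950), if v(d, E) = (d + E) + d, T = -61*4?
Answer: 231782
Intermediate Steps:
T = -244
v(d, E) = E + 2*d (v(d, E) = (E + d) + d = E + 2*d)
v(9, -36) + T*(-950) = (-36 + 2*9) - 244*(-950) = (-36 + 18) + 231800 = -18 + 231800 = 231782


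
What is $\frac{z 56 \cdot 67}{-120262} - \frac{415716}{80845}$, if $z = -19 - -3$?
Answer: $- \frac{22570775276}{4861290695} \approx -4.643$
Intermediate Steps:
$z = -16$ ($z = -19 + 3 = -16$)
$\frac{z 56 \cdot 67}{-120262} - \frac{415716}{80845} = \frac{\left(-16\right) 56 \cdot 67}{-120262} - \frac{415716}{80845} = \left(-896\right) 67 \left(- \frac{1}{120262}\right) - \frac{415716}{80845} = \left(-60032\right) \left(- \frac{1}{120262}\right) - \frac{415716}{80845} = \frac{30016}{60131} - \frac{415716}{80845} = - \frac{22570775276}{4861290695}$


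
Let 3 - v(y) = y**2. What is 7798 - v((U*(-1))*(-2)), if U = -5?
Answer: 7895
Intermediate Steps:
v(y) = 3 - y**2
7798 - v((U*(-1))*(-2)) = 7798 - (3 - (-5*(-1)*(-2))**2) = 7798 - (3 - (5*(-2))**2) = 7798 - (3 - 1*(-10)**2) = 7798 - (3 - 1*100) = 7798 - (3 - 100) = 7798 - 1*(-97) = 7798 + 97 = 7895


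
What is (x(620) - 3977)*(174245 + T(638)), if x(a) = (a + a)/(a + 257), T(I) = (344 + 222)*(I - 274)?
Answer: -1325841712441/877 ≈ -1.5118e+9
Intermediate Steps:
T(I) = -155084 + 566*I (T(I) = 566*(-274 + I) = -155084 + 566*I)
x(a) = 2*a/(257 + a) (x(a) = (2*a)/(257 + a) = 2*a/(257 + a))
(x(620) - 3977)*(174245 + T(638)) = (2*620/(257 + 620) - 3977)*(174245 + (-155084 + 566*638)) = (2*620/877 - 3977)*(174245 + (-155084 + 361108)) = (2*620*(1/877) - 3977)*(174245 + 206024) = (1240/877 - 3977)*380269 = -3486589/877*380269 = -1325841712441/877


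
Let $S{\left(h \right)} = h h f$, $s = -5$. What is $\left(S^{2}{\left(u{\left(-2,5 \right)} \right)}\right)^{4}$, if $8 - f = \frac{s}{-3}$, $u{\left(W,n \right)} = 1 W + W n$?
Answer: $478584585616890104119296$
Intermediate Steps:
$u{\left(W,n \right)} = W + W n$
$f = \frac{19}{3}$ ($f = 8 - - \frac{5}{-3} = 8 - \left(-5\right) \left(- \frac{1}{3}\right) = 8 - \frac{5}{3} = \frac{19}{3} \approx 6.3333$)
$S{\left(h \right)} = \frac{19 h^{2}}{3}$ ($S{\left(h \right)} = h h \frac{19}{3} = h^{2} \cdot \frac{19}{3} = \frac{19 h^{2}}{3}$)
$\left(S^{2}{\left(u{\left(-2,5 \right)} \right)}\right)^{4} = \left(\left(\frac{19 \left(- 2 \left(1 + 5\right)\right)^{2}}{3}\right)^{2}\right)^{4} = \left(\left(\frac{19 \left(\left(-2\right) 6\right)^{2}}{3}\right)^{2}\right)^{4} = \left(\left(\frac{19 \left(-12\right)^{2}}{3}\right)^{2}\right)^{4} = \left(\left(\frac{19}{3} \cdot 144\right)^{2}\right)^{4} = \left(912^{2}\right)^{4} = 831744^{4} = 478584585616890104119296$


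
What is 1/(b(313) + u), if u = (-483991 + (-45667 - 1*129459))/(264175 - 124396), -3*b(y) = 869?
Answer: -139779/41148434 ≈ -0.0033969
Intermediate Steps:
b(y) = -869/3 (b(y) = -⅓*869 = -869/3)
u = -659117/139779 (u = (-483991 + (-45667 - 129459))/139779 = (-483991 - 175126)*(1/139779) = -659117*1/139779 = -659117/139779 ≈ -4.7154)
1/(b(313) + u) = 1/(-869/3 - 659117/139779) = 1/(-41148434/139779) = -139779/41148434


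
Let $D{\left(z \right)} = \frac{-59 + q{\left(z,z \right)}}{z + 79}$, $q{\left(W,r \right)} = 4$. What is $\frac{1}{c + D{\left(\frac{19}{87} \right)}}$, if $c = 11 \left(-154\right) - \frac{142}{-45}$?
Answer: $- \frac{310140}{524613821} \approx -0.00059118$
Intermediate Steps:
$D{\left(z \right)} = - \frac{55}{79 + z}$ ($D{\left(z \right)} = \frac{-59 + 4}{z + 79} = - \frac{55}{79 + z}$)
$c = - \frac{76088}{45}$ ($c = -1694 - - \frac{142}{45} = -1694 + \frac{142}{45} = - \frac{76088}{45} \approx -1690.8$)
$\frac{1}{c + D{\left(\frac{19}{87} \right)}} = \frac{1}{- \frac{76088}{45} - \frac{55}{79 + \frac{19}{87}}} = \frac{1}{- \frac{76088}{45} - \frac{55}{\frac{6892}{87}}} = \frac{1}{- \frac{76088}{45} - \frac{4785}{6892}} = \frac{1}{- \frac{524613821}{310140}} = - \frac{310140}{524613821}$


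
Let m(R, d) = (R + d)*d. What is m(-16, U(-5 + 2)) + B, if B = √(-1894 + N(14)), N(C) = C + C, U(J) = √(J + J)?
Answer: -6 + I*√1866 - 16*I*√6 ≈ -6.0 + 4.0054*I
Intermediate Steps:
U(J) = √2*√J (U(J) = √(2*J) = √2*√J)
m(R, d) = d*(R + d)
N(C) = 2*C
B = I*√1866 (B = √(-1894 + 2*14) = √(-1894 + 28) = √(-1866) = I*√1866 ≈ 43.197*I)
m(-16, U(-5 + 2)) + B = (√2*√(-5 + 2))*(-16 + √2*√(-5 + 2)) + I*√1866 = (√2*√(-3))*(-16 + √2*√(-3)) + I*√1866 = (√2*(I*√3))*(-16 + √2*(I*√3)) + I*√1866 = (I*√6)*(-16 + I*√6) + I*√1866 = I*√6*(-16 + I*√6) + I*√1866 = I*√1866 + I*√6*(-16 + I*√6)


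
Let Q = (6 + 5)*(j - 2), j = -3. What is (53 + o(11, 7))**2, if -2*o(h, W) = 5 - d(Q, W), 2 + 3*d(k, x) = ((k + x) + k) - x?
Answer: 36481/36 ≈ 1013.4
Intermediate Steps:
Q = -55 (Q = (6 + 5)*(-3 - 2) = 11*(-5) = -55)
d(k, x) = -2/3 + 2*k/3 (d(k, x) = -2/3 + (((k + x) + k) - x)/3 = -2/3 + ((x + 2*k) - x)/3 = -2/3 + (2*k)/3 = -2/3 + 2*k/3)
o(h, W) = -127/6 (o(h, W) = -(5 - (-2/3 + (2/3)*(-55)))/2 = -(5 - (-2/3 - 110/3))/2 = -(5 - 1*(-112/3))/2 = -(5 + 112/3)/2 = -1/2*127/3 = -127/6)
(53 + o(11, 7))**2 = (53 - 127/6)**2 = (191/6)**2 = 36481/36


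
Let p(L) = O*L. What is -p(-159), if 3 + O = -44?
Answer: -7473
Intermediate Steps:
O = -47 (O = -3 - 44 = -47)
p(L) = -47*L
-p(-159) = -(-47)*(-159) = -1*7473 = -7473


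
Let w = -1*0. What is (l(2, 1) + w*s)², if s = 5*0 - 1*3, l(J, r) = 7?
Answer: 49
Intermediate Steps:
s = -3 (s = 0 - 3 = -3)
w = 0
(l(2, 1) + w*s)² = (7 + 0*(-3))² = (7 + 0)² = 7² = 49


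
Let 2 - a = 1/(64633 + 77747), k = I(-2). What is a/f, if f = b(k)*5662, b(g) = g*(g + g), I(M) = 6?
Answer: 284759/58043200320 ≈ 4.9060e-6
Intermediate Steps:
k = 6
a = 284759/142380 (a = 2 - 1/(64633 + 77747) = 2 - 1/142380 = 284759/142380 ≈ 2.0000)
b(g) = 2*g² (b(g) = g*(2*g) = 2*g²)
f = 407664 (f = (2*6²)*5662 = (2*36)*5662 = 72*5662 = 407664)
a/f = (284759/142380)/407664 = (284759/142380)*(1/407664) = 284759/58043200320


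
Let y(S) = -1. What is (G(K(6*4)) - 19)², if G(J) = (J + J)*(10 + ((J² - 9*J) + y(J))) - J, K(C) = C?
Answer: 312193561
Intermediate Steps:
G(J) = -J + 2*J*(9 + J² - 9*J) (G(J) = (J + J)*(10 + ((J² - 9*J) - 1)) - J = (2*J)*(10 + (-1 + J² - 9*J)) - J = (2*J)*(9 + J² - 9*J) - J = 2*J*(9 + J² - 9*J) - J = -J + 2*J*(9 + J² - 9*J))
(G(K(6*4)) - 19)² = ((6*4)*(17 - 108*4 + 2*(6*4)²) - 19)² = (24*(17 - 18*24 + 2*24²) - 19)² = (24*(17 - 432 + 2*576) - 19)² = (24*(17 - 432 + 1152) - 19)² = (24*737 - 19)² = (17688 - 19)² = 17669² = 312193561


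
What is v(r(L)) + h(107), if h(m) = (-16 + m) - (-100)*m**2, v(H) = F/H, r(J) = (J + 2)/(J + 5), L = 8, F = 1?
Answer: 11449923/10 ≈ 1.1450e+6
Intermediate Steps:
r(J) = (2 + J)/(5 + J)
v(H) = 1/H
h(m) = -16 + m + 100*m**2 (h(m) = (-16 + m) + 100*m**2 = -16 + m + 100*m**2)
v(r(L)) + h(107) = 1/((2 + 8)/(5 + 8)) + (-16 + 107 + 100*107**2) = 1/(10/13) + (-16 + 107 + 100*11449) = 1/((1/13)*10) + (-16 + 107 + 1144900) = 1/(10/13) + 1144991 = 13/10 + 1144991 = 11449923/10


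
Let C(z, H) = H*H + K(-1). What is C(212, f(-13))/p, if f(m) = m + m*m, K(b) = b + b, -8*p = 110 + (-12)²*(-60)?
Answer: 97336/4265 ≈ 22.822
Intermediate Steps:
p = 4265/4 (p = -(110 + (-12)²*(-60))/8 = -(110 + 144*(-60))/8 = -(110 - 8640)/8 = -⅛*(-8530) = 4265/4 ≈ 1066.3)
K(b) = 2*b
f(m) = m + m²
C(z, H) = -2 + H² (C(z, H) = H*H + 2*(-1) = H² - 2 = -2 + H²)
C(212, f(-13))/p = (-2 + (-13*(1 - 13))²)/(4265/4) = (-2 + (-13*(-12))²)*(4/4265) = (-2 + 156²)*(4/4265) = (-2 + 24336)*(4/4265) = 24334*(4/4265) = 97336/4265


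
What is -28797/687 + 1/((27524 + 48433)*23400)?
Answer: -17061203085971/407023180200 ≈ -41.917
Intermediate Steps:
-28797/687 + 1/((27524 + 48433)*23400) = -28797*1/687 + (1/23400)/75957 = -9599/229 + (1/75957)*(1/23400) = -9599/229 + 1/1777393800 = -17061203085971/407023180200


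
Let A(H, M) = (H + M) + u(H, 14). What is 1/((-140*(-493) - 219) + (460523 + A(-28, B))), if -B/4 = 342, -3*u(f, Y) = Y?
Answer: 3/1583770 ≈ 1.8942e-6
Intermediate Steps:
u(f, Y) = -Y/3
B = -1368 (B = -4*342 = -1368)
A(H, M) = -14/3 + H + M (A(H, M) = (H + M) - ⅓*14 = (H + M) - 14/3 = -14/3 + H + M)
1/((-140*(-493) - 219) + (460523 + A(-28, B))) = 1/((-140*(-493) - 219) + (460523 + (-14/3 - 28 - 1368))) = 1/((69020 - 219) + (460523 - 4202/3)) = 1/(68801 + 1377367/3) = 1/(1583770/3) = 3/1583770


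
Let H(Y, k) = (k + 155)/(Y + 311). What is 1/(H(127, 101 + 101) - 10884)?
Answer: -146/1588945 ≈ -9.1885e-5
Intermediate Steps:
H(Y, k) = (155 + k)/(311 + Y)
1/(H(127, 101 + 101) - 10884) = 1/((155 + (101 + 101))/(311 + 127) - 10884) = 1/((155 + 202)/438 - 10884) = 1/((1/438)*357 - 10884) = 1/(119/146 - 10884) = 1/(-1588945/146) = -146/1588945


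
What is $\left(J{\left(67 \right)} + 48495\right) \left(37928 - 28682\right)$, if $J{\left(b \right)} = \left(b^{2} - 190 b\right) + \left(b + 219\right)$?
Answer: $374832840$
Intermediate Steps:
$J{\left(b \right)} = 219 + b^{2} - 189 b$ ($J{\left(b \right)} = \left(b^{2} - 190 b\right) + \left(219 + b\right) = 219 + b^{2} - 189 b$)
$\left(J{\left(67 \right)} + 48495\right) \left(37928 - 28682\right) = \left(\left(219 + 67^{2} - 12663\right) + 48495\right) \left(37928 - 28682\right) = \left(\left(219 + 4489 - 12663\right) + 48495\right) 9246 = \left(-7955 + 48495\right) 9246 = 40540 \cdot 9246 = 374832840$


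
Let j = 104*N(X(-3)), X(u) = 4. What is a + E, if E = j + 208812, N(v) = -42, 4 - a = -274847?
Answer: 479295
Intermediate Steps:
a = 274851 (a = 4 - 1*(-274847) = 4 + 274847 = 274851)
j = -4368 (j = 104*(-42) = -4368)
E = 204444 (E = -4368 + 208812 = 204444)
a + E = 274851 + 204444 = 479295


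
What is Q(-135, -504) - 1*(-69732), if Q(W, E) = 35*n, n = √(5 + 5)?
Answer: 69732 + 35*√10 ≈ 69843.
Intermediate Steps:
n = √10 ≈ 3.1623
Q(W, E) = 35*√10
Q(-135, -504) - 1*(-69732) = 35*√10 - 1*(-69732) = 35*√10 + 69732 = 69732 + 35*√10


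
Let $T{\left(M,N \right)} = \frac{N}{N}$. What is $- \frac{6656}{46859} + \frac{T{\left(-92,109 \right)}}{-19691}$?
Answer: $- \frac{131110155}{922700569} \approx -0.14209$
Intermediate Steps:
$T{\left(M,N \right)} = 1$
$- \frac{6656}{46859} + \frac{T{\left(-92,109 \right)}}{-19691} = - \frac{6656}{46859} + 1 \frac{1}{-19691} = \left(-6656\right) \frac{1}{46859} + 1 \left(- \frac{1}{19691}\right) = - \frac{6656}{46859} - \frac{1}{19691} = - \frac{131110155}{922700569}$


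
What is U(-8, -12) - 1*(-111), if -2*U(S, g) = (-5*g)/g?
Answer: 227/2 ≈ 113.50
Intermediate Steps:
U(S, g) = 5/2 (U(S, g) = -(-5*g)/(2*g) = -½*(-5) = 5/2)
U(-8, -12) - 1*(-111) = 5/2 - 1*(-111) = 5/2 + 111 = 227/2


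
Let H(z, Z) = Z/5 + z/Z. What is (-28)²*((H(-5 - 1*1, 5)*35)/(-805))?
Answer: 784/115 ≈ 6.8174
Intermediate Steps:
H(z, Z) = Z/5 + z/Z (H(z, Z) = Z*(⅕) + z/Z = Z/5 + z/Z)
(-28)²*((H(-5 - 1*1, 5)*35)/(-805)) = (-28)²*((((⅕)*5 + (-5 - 1*1)/5)*35)/(-805)) = 784*(((1 + (-5 - 1)*(⅕))*35)*(-1/805)) = 784*(((1 - 6*⅕)*35)*(-1/805)) = 784*(((1 - 6/5)*35)*(-1/805)) = 784*(-⅕*35*(-1/805)) = 784*(-7*(-1/805)) = 784*(1/115) = 784/115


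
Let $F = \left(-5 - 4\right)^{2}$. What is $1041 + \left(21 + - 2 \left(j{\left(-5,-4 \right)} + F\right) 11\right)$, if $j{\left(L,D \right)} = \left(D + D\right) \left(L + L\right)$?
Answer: $-2480$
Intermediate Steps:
$j{\left(L,D \right)} = 4 D L$ ($j{\left(L,D \right)} = 2 D 2 L = 4 D L$)
$F = 81$ ($F = \left(-9\right)^{2} = 81$)
$1041 + \left(21 + - 2 \left(j{\left(-5,-4 \right)} + F\right) 11\right) = 1041 + \left(21 + - 2 \left(4 \left(-4\right) \left(-5\right) + 81\right) 11\right) = 1041 + \left(21 + - 2 \left(80 + 81\right) 11\right) = 1041 + \left(21 + \left(-2\right) 161 \cdot 11\right) = 1041 + \left(21 - 3542\right) = 1041 - 3521 = -2480$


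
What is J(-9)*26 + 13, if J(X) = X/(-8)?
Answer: 169/4 ≈ 42.250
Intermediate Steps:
J(X) = -X/8 (J(X) = X*(-1/8) = -X/8)
J(-9)*26 + 13 = -1/8*(-9)*26 + 13 = (9/8)*26 + 13 = 117/4 + 13 = 169/4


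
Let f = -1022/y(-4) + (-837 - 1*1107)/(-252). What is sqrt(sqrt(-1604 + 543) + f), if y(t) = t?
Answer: sqrt(51590 + 196*I*sqrt(1061))/14 ≈ 16.255 + 1.002*I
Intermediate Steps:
f = 3685/14 (f = -1022/(-4) + (-837 - 1*1107)/(-252) = -1022*(-1/4) + (-837 - 1107)*(-1/252) = 511/2 - 1944*(-1/252) = 511/2 + 54/7 = 3685/14 ≈ 263.21)
sqrt(sqrt(-1604 + 543) + f) = sqrt(sqrt(-1604 + 543) + 3685/14) = sqrt(sqrt(-1061) + 3685/14) = sqrt(I*sqrt(1061) + 3685/14) = sqrt(3685/14 + I*sqrt(1061))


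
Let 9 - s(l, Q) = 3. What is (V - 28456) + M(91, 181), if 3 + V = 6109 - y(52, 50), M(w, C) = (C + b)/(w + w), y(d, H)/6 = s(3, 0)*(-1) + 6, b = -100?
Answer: -4067619/182 ≈ -22350.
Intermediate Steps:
s(l, Q) = 6 (s(l, Q) = 9 - 1*3 = 9 - 3 = 6)
y(d, H) = 0 (y(d, H) = 6*(6*(-1) + 6) = 6*(-6 + 6) = 6*0 = 0)
M(w, C) = (-100 + C)/(2*w) (M(w, C) = (C - 100)/(w + w) = (-100 + C)/((2*w)) = (-100 + C)*(1/(2*w)) = (-100 + C)/(2*w))
V = 6106 (V = -3 + (6109 - 1*0) = -3 + (6109 + 0) = -3 + 6109 = 6106)
(V - 28456) + M(91, 181) = (6106 - 28456) + (½)*(-100 + 181)/91 = -22350 + (½)*(1/91)*81 = -22350 + 81/182 = -4067619/182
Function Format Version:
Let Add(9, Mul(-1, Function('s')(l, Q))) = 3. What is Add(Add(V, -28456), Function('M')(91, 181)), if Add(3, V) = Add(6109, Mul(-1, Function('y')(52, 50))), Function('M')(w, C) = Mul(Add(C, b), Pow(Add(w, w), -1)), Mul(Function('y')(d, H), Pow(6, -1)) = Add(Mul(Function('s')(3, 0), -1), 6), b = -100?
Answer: Rational(-4067619, 182) ≈ -22350.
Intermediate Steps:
Function('s')(l, Q) = 6 (Function('s')(l, Q) = Add(9, Mul(-1, 3)) = Add(9, -3) = 6)
Function('y')(d, H) = 0 (Function('y')(d, H) = Mul(6, Add(Mul(6, -1), 6)) = Mul(6, Add(-6, 6)) = Mul(6, 0) = 0)
Function('M')(w, C) = Mul(Rational(1, 2), Pow(w, -1), Add(-100, C)) (Function('M')(w, C) = Mul(Add(C, -100), Pow(Add(w, w), -1)) = Mul(Add(-100, C), Pow(Mul(2, w), -1)) = Mul(Add(-100, C), Mul(Rational(1, 2), Pow(w, -1))) = Mul(Rational(1, 2), Pow(w, -1), Add(-100, C)))
V = 6106 (V = Add(-3, Add(6109, Mul(-1, 0))) = Add(-3, Add(6109, 0)) = Add(-3, 6109) = 6106)
Add(Add(V, -28456), Function('M')(91, 181)) = Add(Add(6106, -28456), Mul(Rational(1, 2), Pow(91, -1), Add(-100, 181))) = Add(-22350, Mul(Rational(1, 2), Rational(1, 91), 81)) = Add(-22350, Rational(81, 182)) = Rational(-4067619, 182)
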